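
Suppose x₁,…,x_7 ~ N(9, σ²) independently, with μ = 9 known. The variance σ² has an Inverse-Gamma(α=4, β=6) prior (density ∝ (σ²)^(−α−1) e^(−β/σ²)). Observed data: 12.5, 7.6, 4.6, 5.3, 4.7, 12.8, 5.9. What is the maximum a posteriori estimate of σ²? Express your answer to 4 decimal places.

Sum of squared deviations about the known mean: SS = (12.5−9)² + (7.6−9)² + (4.6−9)² + (5.3−9)² + (4.7−9)² + (12.8−9)² + (5.9−9)² = 89.8.
The Normal likelihood contributes (σ²)^(−n/2) exp(−SS/(2σ²)), so the posterior is Inverse-Gamma(α + n/2, β + SS/2) = Inverse-Gamma(7.5, 50.9).
The mode of Inverse-Gamma(a, b) is b/(a+1) = 50.9/8.5 ≈ 5.9882.

σ̂²_MAP = 5.9882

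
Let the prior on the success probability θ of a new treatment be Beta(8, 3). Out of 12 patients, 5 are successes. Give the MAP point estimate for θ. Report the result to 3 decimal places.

θ̂_MAP = 0.571

Prior: Beta(8, 3).
Data: 5 successes in 12 trials. The binomial likelihood contributes θ^5(1−θ)^7, so the posterior is Beta(8+5, 3+7) = Beta(13, 10).
For Beta(a, b) with a, b > 1 the mode is (a−1)/(a+b−2) = 12/21 ≈ 0.571.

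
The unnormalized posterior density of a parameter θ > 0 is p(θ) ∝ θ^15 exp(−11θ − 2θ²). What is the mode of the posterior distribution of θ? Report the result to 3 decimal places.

θ̂_MAP = 1.000

ℓ'(θ) = 15/θ − 11 − 4θ. Setting this to zero and multiplying by θ: 4θ² + 11θ − 15 = 0.
θ = (−11 + √(11² + 4·4·15)) / (2·4) = (−11 + √361) / 8 = (−11 + 19)/8 = 1.
ℓ''(θ) = −15/θ² − 4 < 0, confirming a maximum.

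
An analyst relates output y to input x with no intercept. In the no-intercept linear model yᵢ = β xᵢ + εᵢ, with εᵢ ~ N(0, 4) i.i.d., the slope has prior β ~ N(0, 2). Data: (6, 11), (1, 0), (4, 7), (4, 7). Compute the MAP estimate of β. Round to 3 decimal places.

β̂_MAP = 1.718

log p(β | y) = −Σ(yᵢ − βxᵢ)²/(2·4) − β²/(2·2) + const.
Setting the derivative to zero: Σxᵢ(yᵢ − βxᵢ)/4 − β/2 = 0, so β = Σxᵢyᵢ / (Σxᵢ² + σ²/τ²).
Σxᵢyᵢ = 6·11 + 1·0 + 4·7 + 4·7 = 122; Σxᵢ² = 69; σ²/τ² = 2.
β̂_MAP = 122 / (69 + 2) = 122/71 ≈ 1.718.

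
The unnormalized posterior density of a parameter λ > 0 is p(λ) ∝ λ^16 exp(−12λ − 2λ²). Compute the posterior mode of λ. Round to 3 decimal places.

ℓ'(λ) = 16/λ − 12 − 4λ. Setting this to zero and multiplying by λ: 4λ² + 12λ − 16 = 0.
λ = (−12 + √(12² + 4·4·16)) / (2·4) = (−12 + √400) / 8 = (−12 + 20)/8 = 1.
ℓ''(λ) = −16/λ² − 4 < 0, confirming a maximum.

λ̂_MAP = 1.000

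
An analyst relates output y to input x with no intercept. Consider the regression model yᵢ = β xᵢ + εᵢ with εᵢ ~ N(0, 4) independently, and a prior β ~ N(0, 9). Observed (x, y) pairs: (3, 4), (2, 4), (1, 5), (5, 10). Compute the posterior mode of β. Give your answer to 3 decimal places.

log p(β | y) = −Σ(yᵢ − βxᵢ)²/(2·4) − β²/(2·9) + const.
Setting the derivative to zero: Σxᵢ(yᵢ − βxᵢ)/4 − β/9 = 0, so β = Σxᵢyᵢ / (Σxᵢ² + σ²/τ²).
Σxᵢyᵢ = 3·4 + 2·4 + 1·5 + 5·10 = 75; Σxᵢ² = 39; σ²/τ² = 4/9.
β̂_MAP = 75 / (39 + 4/9) = 75/(355/9) = 135/71 ≈ 1.901.

β̂_MAP = 1.901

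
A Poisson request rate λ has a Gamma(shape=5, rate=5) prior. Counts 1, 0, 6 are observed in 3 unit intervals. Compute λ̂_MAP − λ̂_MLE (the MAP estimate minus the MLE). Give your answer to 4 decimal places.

Σxᵢ = 7. Posterior is Gamma(12, 8); MAP = (12−1)/8 = 11/8 ≈ 1.37500.
MLE = x̄ = 7/3 ≈ 2.33333.
Difference = 11/8 − 7/3 = -23/24 ≈ -0.9583.

MAP − MLE = -0.9583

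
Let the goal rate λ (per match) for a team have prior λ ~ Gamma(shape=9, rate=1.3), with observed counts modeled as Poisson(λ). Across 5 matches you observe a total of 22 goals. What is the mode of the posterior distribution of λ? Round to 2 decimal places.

Σxᵢ = 22, n = 5.
Posterior ∝ λ^8e^(−1.3λ) · λ^22e^(−5λ) = λ^30e^(−6.3λ), i.e. Gamma(shape=31, rate=6.3).
The mode of a Gamma(a, b) with a ≥ 1 (shape–rate) is (a−1)/b = 30/6.3 ≈ 4.76.

λ̂_MAP = 4.76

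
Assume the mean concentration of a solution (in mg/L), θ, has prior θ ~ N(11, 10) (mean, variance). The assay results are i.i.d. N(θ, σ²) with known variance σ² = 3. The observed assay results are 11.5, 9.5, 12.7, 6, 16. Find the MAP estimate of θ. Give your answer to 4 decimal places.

θ̂_MAP = 11.1321

n = 5; x̄ = (11.5 + 9.5 + 12.7 + 6 + 16)/5 = 55.7/5 = 11.14.
For a Normal prior and Normal likelihood with known variance, the posterior is Normal; its mode equals its mean, the precision-weighted average.
Prior precision 1/σ₀² = 1/10 = 0.1; data precision n/σ² = 5/3.
θ̂ = (0.1·11 + (5/3)·11.14) / (0.1 + 5/3) = (59/3)/(53/30) = 590/53 ≈ 11.1321.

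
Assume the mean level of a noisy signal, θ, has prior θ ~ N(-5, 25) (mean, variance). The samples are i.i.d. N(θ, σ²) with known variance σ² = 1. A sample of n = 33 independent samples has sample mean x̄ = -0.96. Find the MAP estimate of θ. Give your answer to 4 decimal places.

θ̂_MAP = -0.9649

n = 33, x̄ = -0.96.
For a Normal prior and Normal likelihood with known variance, the posterior is Normal; its mode equals its mean, the precision-weighted average.
Prior precision 1/σ₀² = 1/25 = 0.04; data precision n/σ² = 33/1 = 33.
θ̂ = (0.04·(-5) + 33·(-0.96)) / (0.04 + 33) = (-31.88)/33.04 = -797/826 ≈ -0.9649.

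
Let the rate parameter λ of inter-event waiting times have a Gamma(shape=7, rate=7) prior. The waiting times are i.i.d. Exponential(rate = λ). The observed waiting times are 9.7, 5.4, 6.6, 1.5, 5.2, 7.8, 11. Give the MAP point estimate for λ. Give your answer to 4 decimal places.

λ̂_MAP = 0.2399

The Exponential(rate=λ) likelihood is ∝ λ^n e^(−λΣtᵢ). Here n = 7 and Σtᵢ = 9.7 + 5.4 + 6.6 + 1.5 + 5.2 + 7.8 + 11 = 47.2.
Posterior ∝ λ^6e^(−7λ) · λ^7e^(−47.2λ) = λ^13e^(−54.2λ), i.e. Gamma(14, 54.2).
Mode = (a−1)/b = 13/54.2 ≈ 0.2399.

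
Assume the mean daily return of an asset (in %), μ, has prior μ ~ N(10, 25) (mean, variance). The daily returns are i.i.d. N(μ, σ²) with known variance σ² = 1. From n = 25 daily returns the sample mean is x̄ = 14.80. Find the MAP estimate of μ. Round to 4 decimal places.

μ̂_MAP = 14.7923

n = 25, x̄ = 14.80.
For a Normal prior and Normal likelihood with known variance, the posterior is Normal; its mode equals its mean, the precision-weighted average.
Prior precision 1/σ₀² = 1/25 = 0.04; data precision n/σ² = 25/1 = 25.
μ̂ = (0.04·10 + 25·14.8) / (0.04 + 25) = 370.4/25.04 = 4630/313 ≈ 14.7923.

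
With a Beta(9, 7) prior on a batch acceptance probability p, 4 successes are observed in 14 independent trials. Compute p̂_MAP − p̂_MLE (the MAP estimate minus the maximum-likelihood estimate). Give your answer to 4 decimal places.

MAP − MLE = 0.1429

Posterior is Beta(13, 17); MAP = (13−1)/(30−2) = 12/28 ≈ 0.42857.
MLE ignores the prior: p̂_MLE = k/n = 4/14 ≈ 0.28571.
Difference = 12/28 − 4/14 = 1/7 ≈ 0.1429.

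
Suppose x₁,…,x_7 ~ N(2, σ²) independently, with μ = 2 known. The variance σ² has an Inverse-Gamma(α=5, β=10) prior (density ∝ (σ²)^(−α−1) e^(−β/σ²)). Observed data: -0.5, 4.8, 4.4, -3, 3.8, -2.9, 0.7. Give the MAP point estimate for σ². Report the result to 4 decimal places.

σ̂²_MAP = 4.9363

Sum of squared deviations about the known mean: SS = (-0.5−2)² + (4.8−2)² + (4.4−2)² + (-3−2)² + (3.8−2)² + (-2.9−2)² + (0.7−2)² = 73.79.
The Normal likelihood contributes (σ²)^(−n/2) exp(−SS/(2σ²)), so the posterior is Inverse-Gamma(α + n/2, β + SS/2) = Inverse-Gamma(8.5, 46.895).
The mode of Inverse-Gamma(a, b) is b/(a+1) = 46.895/9.5 ≈ 4.9363.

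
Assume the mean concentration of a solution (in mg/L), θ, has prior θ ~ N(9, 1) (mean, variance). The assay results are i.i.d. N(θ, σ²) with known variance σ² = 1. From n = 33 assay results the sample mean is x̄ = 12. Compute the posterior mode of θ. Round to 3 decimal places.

n = 33, x̄ = 12.
For a Normal prior and Normal likelihood with known variance, the posterior is Normal; its mode equals its mean, the precision-weighted average.
Prior precision 1/σ₀² = 1/1 = 1; data precision n/σ² = 33/1 = 33.
θ̂ = (1·9 + 33·12) / (1 + 33) = 405/34 ≈ 11.912.

θ̂_MAP = 11.912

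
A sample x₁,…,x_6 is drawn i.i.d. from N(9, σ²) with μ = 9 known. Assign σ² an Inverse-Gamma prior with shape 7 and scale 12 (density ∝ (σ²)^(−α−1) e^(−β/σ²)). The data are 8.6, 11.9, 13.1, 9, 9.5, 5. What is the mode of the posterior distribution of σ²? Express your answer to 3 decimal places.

Sum of squared deviations about the known mean: SS = (8.6−9)² + (11.9−9)² + (13.1−9)² + (9−9)² + (9.5−9)² + (5−9)² = 41.63.
The Normal likelihood contributes (σ²)^(−n/2) exp(−SS/(2σ²)), so the posterior is Inverse-Gamma(α + n/2, β + SS/2) = Inverse-Gamma(10, 32.815).
The mode of Inverse-Gamma(a, b) is b/(a+1) = 32.815/11 ≈ 2.983.

σ̂²_MAP = 2.983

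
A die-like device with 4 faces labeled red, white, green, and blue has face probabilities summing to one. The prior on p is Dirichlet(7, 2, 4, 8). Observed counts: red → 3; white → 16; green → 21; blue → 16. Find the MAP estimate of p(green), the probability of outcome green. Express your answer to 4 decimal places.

The posterior is Dirichlet(αᵢ + nᵢ) = Dirichlet(10, 18, 25, 24).
For a Dirichlet(a₁,…,a_K) with all aᵢ > 1, the mode has j-th component (aⱼ − 1)/(Σaᵢ − K).
Here Σaᵢ = 77 and K = 4, so p(green) = (25 − 1)/(77 − 4) = 24/73 ≈ 0.3288.

MAP estimate of p(green) = 0.3288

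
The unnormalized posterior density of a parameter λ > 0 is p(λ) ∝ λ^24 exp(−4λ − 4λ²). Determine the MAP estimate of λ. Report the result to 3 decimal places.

ℓ'(λ) = 24/λ − 4 − 8λ. Setting this to zero and multiplying by λ: 8λ² + 4λ − 24 = 0.
λ = (−4 + √(4² + 4·8·24)) / (2·8) = (−4 + √784) / 16 = (−4 + 28)/16 = 3/2.
ℓ''(λ) = −24/λ² − 8 < 0, confirming a maximum.

λ̂_MAP = 1.500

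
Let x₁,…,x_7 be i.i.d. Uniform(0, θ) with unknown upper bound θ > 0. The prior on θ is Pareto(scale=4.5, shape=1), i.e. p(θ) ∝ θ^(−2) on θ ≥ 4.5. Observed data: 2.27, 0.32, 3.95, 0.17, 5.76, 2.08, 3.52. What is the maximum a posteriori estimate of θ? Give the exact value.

θ̂_MAP = 5.76

The Uniform(0, θ) likelihood is θ^(−n) for θ ≥ max(xᵢ), zero otherwise. Here max(xᵢ) = 5.76.
Posterior ∝ θ^(−2) · θ^(−7) = θ^(−9) on θ ≥ max(4.5, 5.76) = 5.76.
This density is strictly decreasing in θ, so the posterior mode lies at the lower boundary of the support.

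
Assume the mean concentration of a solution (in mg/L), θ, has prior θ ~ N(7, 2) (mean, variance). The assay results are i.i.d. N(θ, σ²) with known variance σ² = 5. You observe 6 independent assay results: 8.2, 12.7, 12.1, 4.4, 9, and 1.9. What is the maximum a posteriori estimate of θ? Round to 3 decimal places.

θ̂_MAP = 7.741

n = 6; x̄ = (8.2 + 12.7 + 12.1 + 4.4 + 9 + 1.9)/6 = 48.3/6 = 8.05.
For a Normal prior and Normal likelihood with known variance, the posterior is Normal; its mode equals its mean, the precision-weighted average.
Prior precision 1/σ₀² = 1/2 = 0.5; data precision n/σ² = 6/5 = 1.2.
θ̂ = (0.5·7 + 1.2·8.05) / (0.5 + 1.2) = 13.16/1.7 = 658/85 ≈ 7.741.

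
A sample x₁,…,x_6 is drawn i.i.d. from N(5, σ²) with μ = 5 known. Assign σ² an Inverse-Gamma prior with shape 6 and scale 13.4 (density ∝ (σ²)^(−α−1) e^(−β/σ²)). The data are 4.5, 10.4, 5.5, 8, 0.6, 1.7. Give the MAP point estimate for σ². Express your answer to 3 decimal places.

σ̂²_MAP = 4.786

Sum of squared deviations about the known mean: SS = (4.5−5)² + (10.4−5)² + (5.5−5)² + (8−5)² + (0.6−5)² + (1.7−5)² = 68.91.
The Normal likelihood contributes (σ²)^(−n/2) exp(−SS/(2σ²)), so the posterior is Inverse-Gamma(α + n/2, β + SS/2) = Inverse-Gamma(9, 47.855).
The mode of Inverse-Gamma(a, b) is b/(a+1) = 47.855/10 ≈ 4.786.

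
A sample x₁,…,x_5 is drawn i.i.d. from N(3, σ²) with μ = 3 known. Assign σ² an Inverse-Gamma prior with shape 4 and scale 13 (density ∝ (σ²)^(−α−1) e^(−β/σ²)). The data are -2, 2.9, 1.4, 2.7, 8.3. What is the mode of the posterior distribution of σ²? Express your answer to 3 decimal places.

σ̂²_MAP = 5.450

Sum of squared deviations about the known mean: SS = (-2−3)² + (2.9−3)² + (1.4−3)² + (2.7−3)² + (8.3−3)² = 55.75.
The Normal likelihood contributes (σ²)^(−n/2) exp(−SS/(2σ²)), so the posterior is Inverse-Gamma(α + n/2, β + SS/2) = Inverse-Gamma(6.5, 40.875).
The mode of Inverse-Gamma(a, b) is b/(a+1) = 40.875/7.5 ≈ 5.450.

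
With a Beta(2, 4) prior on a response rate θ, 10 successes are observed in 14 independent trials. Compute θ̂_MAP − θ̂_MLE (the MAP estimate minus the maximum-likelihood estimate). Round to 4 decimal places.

MAP − MLE = -0.1032

Posterior is Beta(12, 8); MAP = (12−1)/(20−2) = 11/18 ≈ 0.61111.
MLE ignores the prior: θ̂_MLE = k/n = 10/14 ≈ 0.71429.
Difference = 11/18 − 10/14 = -13/126 ≈ -0.1032.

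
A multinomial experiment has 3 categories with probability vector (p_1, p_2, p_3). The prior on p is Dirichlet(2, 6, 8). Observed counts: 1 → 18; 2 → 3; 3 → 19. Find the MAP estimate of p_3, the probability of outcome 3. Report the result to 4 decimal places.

MAP estimate: 0.4906

The posterior is Dirichlet(αᵢ + nᵢ) = Dirichlet(20, 9, 27).
For a Dirichlet(a₁,…,a_K) with all aᵢ > 1, the mode has j-th component (aⱼ − 1)/(Σaᵢ − K).
Here Σaᵢ = 56 and K = 3, so p_3 = (27 − 1)/(56 − 3) = 26/53 ≈ 0.4906.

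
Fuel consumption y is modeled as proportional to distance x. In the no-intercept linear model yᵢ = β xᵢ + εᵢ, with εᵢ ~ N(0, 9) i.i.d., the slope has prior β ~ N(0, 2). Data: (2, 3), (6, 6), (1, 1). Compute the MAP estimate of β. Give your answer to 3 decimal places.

β̂_MAP = 0.945

log p(β | y) = −Σ(yᵢ − βxᵢ)²/(2·9) − β²/(2·2) + const.
Setting the derivative to zero: Σxᵢ(yᵢ − βxᵢ)/9 − β/2 = 0, so β = Σxᵢyᵢ / (Σxᵢ² + σ²/τ²).
Σxᵢyᵢ = 2·3 + 6·6 + 1·1 = 43; Σxᵢ² = 41; σ²/τ² = 4.5.
β̂_MAP = 43 / (41 + 4.5) = 43/45.5 ≈ 0.945.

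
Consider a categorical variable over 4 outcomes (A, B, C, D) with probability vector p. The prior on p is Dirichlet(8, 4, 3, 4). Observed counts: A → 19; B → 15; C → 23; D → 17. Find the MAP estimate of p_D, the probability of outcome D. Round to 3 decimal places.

MAP estimate of p_D = 0.225

The posterior is Dirichlet(αᵢ + nᵢ) = Dirichlet(27, 19, 26, 21).
For a Dirichlet(a₁,…,a_K) with all aᵢ > 1, the mode has j-th component (aⱼ − 1)/(Σaᵢ − K).
Here Σaᵢ = 93 and K = 4, so p_D = (21 − 1)/(93 − 4) = 20/89 ≈ 0.225.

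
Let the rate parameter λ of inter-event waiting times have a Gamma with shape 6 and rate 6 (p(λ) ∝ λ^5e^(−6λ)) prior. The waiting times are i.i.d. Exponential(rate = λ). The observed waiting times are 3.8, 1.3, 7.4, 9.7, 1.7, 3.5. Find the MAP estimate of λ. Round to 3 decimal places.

λ̂_MAP = 0.329

The Exponential(rate=λ) likelihood is ∝ λ^n e^(−λΣtᵢ). Here n = 6 and Σtᵢ = 3.8 + 1.3 + 7.4 + 9.7 + 1.7 + 3.5 = 27.4.
Posterior ∝ λ^5e^(−6λ) · λ^6e^(−27.4λ) = λ^11e^(−33.4λ), i.e. Gamma(12, 33.4).
Mode = (a−1)/b = 11/33.4 ≈ 0.329.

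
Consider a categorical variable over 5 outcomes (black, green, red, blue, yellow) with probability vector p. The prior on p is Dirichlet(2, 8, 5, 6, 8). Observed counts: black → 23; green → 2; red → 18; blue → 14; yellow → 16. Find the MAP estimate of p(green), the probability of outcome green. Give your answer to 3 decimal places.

MAP estimate of p(green) = 0.093

The posterior is Dirichlet(αᵢ + nᵢ) = Dirichlet(25, 10, 23, 20, 24).
For a Dirichlet(a₁,…,a_K) with all aᵢ > 1, the mode has j-th component (aⱼ − 1)/(Σaᵢ − K).
Here Σaᵢ = 102 and K = 5, so p(green) = (10 − 1)/(102 − 5) = 9/97 ≈ 0.093.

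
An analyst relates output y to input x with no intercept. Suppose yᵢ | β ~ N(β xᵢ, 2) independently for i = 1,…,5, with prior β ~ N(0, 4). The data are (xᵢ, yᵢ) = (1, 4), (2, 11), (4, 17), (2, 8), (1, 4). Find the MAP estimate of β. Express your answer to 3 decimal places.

β̂_MAP = 4.302

log p(β | y) = −Σ(yᵢ − βxᵢ)²/(2·2) − β²/(2·4) + const.
Setting the derivative to zero: Σxᵢ(yᵢ − βxᵢ)/2 − β/4 = 0, so β = Σxᵢyᵢ / (Σxᵢ² + σ²/τ²).
Σxᵢyᵢ = 1·4 + 2·11 + 4·17 + 2·8 + 1·4 = 114; Σxᵢ² = 26; σ²/τ² = 0.5.
β̂_MAP = 114 / (26 + 0.5) = 114/26.5 ≈ 4.302.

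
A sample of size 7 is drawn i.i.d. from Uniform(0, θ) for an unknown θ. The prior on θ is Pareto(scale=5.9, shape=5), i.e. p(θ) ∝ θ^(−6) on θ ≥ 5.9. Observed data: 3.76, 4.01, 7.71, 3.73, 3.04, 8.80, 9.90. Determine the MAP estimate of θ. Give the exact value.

θ̂_MAP = 9.90

The Uniform(0, θ) likelihood is θ^(−n) for θ ≥ max(xᵢ), zero otherwise. Here max(xᵢ) = 9.90.
Posterior ∝ θ^(−6) · θ^(−7) = θ^(−13) on θ ≥ max(5.9, 9.90) = 9.90.
This density is strictly decreasing in θ, so the posterior mode lies at the lower boundary of the support.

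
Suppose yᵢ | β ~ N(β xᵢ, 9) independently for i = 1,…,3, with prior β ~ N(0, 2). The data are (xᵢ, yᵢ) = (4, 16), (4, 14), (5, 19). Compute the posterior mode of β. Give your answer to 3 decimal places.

β̂_MAP = 3.496

log p(β | y) = −Σ(yᵢ − βxᵢ)²/(2·9) − β²/(2·2) + const.
Setting the derivative to zero: Σxᵢ(yᵢ − βxᵢ)/9 − β/2 = 0, so β = Σxᵢyᵢ / (Σxᵢ² + σ²/τ²).
Σxᵢyᵢ = 4·16 + 4·14 + 5·19 = 215; Σxᵢ² = 57; σ²/τ² = 4.5.
β̂_MAP = 215 / (57 + 4.5) = 215/61.5 ≈ 3.496.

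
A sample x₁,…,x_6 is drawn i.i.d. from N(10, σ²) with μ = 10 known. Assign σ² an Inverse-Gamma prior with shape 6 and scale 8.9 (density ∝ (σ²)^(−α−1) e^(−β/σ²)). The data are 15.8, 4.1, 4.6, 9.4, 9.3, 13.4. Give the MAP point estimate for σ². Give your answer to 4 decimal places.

Sum of squared deviations about the known mean: SS = (15.8−10)² + (4.1−10)² + (4.6−10)² + (9.4−10)² + (9.3−10)² + (13.4−10)² = 110.02.
The Normal likelihood contributes (σ²)^(−n/2) exp(−SS/(2σ²)), so the posterior is Inverse-Gamma(α + n/2, β + SS/2) = Inverse-Gamma(9, 63.91).
The mode of Inverse-Gamma(a, b) is b/(a+1) = 63.91/10 ≈ 6.3910.

σ̂²_MAP = 6.3910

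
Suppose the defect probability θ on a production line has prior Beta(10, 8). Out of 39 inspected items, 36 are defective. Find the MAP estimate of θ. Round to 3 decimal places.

Prior: Beta(10, 8).
Data: 36 successes in 39 trials. The binomial likelihood contributes θ^36(1−θ)^3, so the posterior is Beta(10+36, 8+3) = Beta(46, 11).
For Beta(a, b) with a, b > 1 the mode is (a−1)/(a+b−2) = 45/55 ≈ 0.818.

θ̂_MAP = 0.818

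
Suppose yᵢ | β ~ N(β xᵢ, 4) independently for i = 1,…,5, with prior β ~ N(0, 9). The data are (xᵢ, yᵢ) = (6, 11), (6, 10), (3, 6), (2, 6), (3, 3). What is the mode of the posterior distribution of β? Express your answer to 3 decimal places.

log p(β | y) = −Σ(yᵢ − βxᵢ)²/(2·4) − β²/(2·9) + const.
Setting the derivative to zero: Σxᵢ(yᵢ − βxᵢ)/4 − β/9 = 0, so β = Σxᵢyᵢ / (Σxᵢ² + σ²/τ²).
Σxᵢyᵢ = 6·11 + 6·10 + 3·6 + 2·6 + 3·3 = 165; Σxᵢ² = 94; σ²/τ² = 4/9.
β̂_MAP = 165 / (94 + 4/9) = 165/(850/9) = 297/170 ≈ 1.747.

β̂_MAP = 1.747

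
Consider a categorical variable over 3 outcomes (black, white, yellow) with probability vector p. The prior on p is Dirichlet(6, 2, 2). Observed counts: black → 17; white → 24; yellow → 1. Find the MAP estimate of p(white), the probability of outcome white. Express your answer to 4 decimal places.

The posterior is Dirichlet(αᵢ + nᵢ) = Dirichlet(23, 26, 3).
For a Dirichlet(a₁,…,a_K) with all aᵢ > 1, the mode has j-th component (aⱼ − 1)/(Σaᵢ − K).
Here Σaᵢ = 52 and K = 3, so p(white) = (26 − 1)/(52 − 3) = 25/49 ≈ 0.5102.

MAP estimate of p(white) = 0.5102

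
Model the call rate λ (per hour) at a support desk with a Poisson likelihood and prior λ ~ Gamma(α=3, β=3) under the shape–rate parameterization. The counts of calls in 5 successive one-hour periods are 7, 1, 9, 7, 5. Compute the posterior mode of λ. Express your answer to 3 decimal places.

λ̂_MAP = 3.875

Σxᵢ = 7+1+9+7+5 = 29, with n = 5.
Posterior ∝ λ^2e^(−3λ) · λ^29e^(−5λ) = λ^31e^(−8λ), i.e. Gamma(shape=32, rate=8).
The mode of a Gamma(a, b) with a ≥ 1 (shape–rate) is (a−1)/b = 31/8 ≈ 3.875.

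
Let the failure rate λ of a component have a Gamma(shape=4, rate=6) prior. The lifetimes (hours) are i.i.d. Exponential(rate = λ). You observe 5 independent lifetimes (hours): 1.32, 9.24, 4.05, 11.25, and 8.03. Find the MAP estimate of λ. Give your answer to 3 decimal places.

The Exponential(rate=λ) likelihood is ∝ λ^n e^(−λΣtᵢ). Here n = 5 and Σtᵢ = 1.32 + 9.24 + 4.05 + 11.25 + 8.03 = 33.89.
Posterior ∝ λ^3e^(−6λ) · λ^5e^(−33.89λ) = λ^8e^(−39.89λ), i.e. Gamma(9, 39.89).
Mode = (a−1)/b = 8/39.89 ≈ 0.201.

λ̂_MAP = 0.201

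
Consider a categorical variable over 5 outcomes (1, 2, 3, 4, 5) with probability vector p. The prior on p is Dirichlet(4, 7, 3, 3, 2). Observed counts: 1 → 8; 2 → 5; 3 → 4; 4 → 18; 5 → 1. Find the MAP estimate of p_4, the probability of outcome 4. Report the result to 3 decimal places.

The posterior is Dirichlet(αᵢ + nᵢ) = Dirichlet(12, 12, 7, 21, 3).
For a Dirichlet(a₁,…,a_K) with all aᵢ > 1, the mode has j-th component (aⱼ − 1)/(Σaᵢ − K).
Here Σaᵢ = 55 and K = 5, so p_4 = (21 − 1)/(55 − 5) = 20/50 ≈ 0.400.

MAP estimate: 0.400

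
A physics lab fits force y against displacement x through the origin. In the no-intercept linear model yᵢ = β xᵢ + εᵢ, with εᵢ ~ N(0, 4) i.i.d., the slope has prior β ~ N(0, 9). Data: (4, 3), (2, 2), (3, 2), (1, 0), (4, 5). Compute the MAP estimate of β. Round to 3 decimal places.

log p(β | y) = −Σ(yᵢ − βxᵢ)²/(2·4) − β²/(2·9) + const.
Setting the derivative to zero: Σxᵢ(yᵢ − βxᵢ)/4 − β/9 = 0, so β = Σxᵢyᵢ / (Σxᵢ² + σ²/τ²).
Σxᵢyᵢ = 4·3 + 2·2 + 3·2 + 1·0 + 4·5 = 42; Σxᵢ² = 46; σ²/τ² = 4/9.
β̂_MAP = 42 / (46 + 4/9) = 42/(418/9) = 189/209 ≈ 0.904.

β̂_MAP = 0.904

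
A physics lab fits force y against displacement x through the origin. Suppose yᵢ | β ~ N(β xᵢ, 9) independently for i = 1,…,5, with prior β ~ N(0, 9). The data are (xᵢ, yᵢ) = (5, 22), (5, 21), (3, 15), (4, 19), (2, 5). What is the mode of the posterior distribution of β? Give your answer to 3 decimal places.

log p(β | y) = −Σ(yᵢ − βxᵢ)²/(2·9) − β²/(2·9) + const.
Setting the derivative to zero: Σxᵢ(yᵢ − βxᵢ)/9 − β/9 = 0, so β = Σxᵢyᵢ / (Σxᵢ² + σ²/τ²).
Σxᵢyᵢ = 5·22 + 5·21 + 3·15 + 4·19 + 2·5 = 346; Σxᵢ² = 79; σ²/τ² = 1.
β̂_MAP = 346 / (79 + 1) = 346/80 ≈ 4.325.

β̂_MAP = 4.325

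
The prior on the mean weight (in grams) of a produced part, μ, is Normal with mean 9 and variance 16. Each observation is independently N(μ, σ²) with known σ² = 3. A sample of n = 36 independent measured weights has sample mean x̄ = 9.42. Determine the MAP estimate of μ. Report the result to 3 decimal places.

n = 36, x̄ = 9.42.
For a Normal prior and Normal likelihood with known variance, the posterior is Normal; its mode equals its mean, the precision-weighted average.
Prior precision 1/σ₀² = 1/16 = 0.0625; data precision n/σ² = 36/3 = 12.
μ̂ = (0.0625·9 + 12·9.42) / (0.0625 + 12) = 113.6025/12.0625 = 45441/4825 ≈ 9.418.

μ̂_MAP = 9.418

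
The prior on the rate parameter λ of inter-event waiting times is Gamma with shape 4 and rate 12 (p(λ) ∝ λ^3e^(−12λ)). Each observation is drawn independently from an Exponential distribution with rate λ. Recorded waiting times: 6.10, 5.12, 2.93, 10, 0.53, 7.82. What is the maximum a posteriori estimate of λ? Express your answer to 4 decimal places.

The Exponential(rate=λ) likelihood is ∝ λ^n e^(−λΣtᵢ). Here n = 6 and Σtᵢ = 6.10 + 5.12 + 2.93 + 10 + 0.53 + 7.82 = 32.50.
Posterior ∝ λ^3e^(−12λ) · λ^6e^(−32.50λ) = λ^9e^(−44.50λ), i.e. Gamma(10, 44.50).
Mode = (a−1)/b = 9/44.50 ≈ 0.2022.

λ̂_MAP = 0.2022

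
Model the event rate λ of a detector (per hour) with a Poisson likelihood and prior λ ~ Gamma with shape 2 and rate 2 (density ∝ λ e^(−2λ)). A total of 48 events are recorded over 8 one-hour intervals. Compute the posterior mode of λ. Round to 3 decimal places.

Σxᵢ = 48, n = 8.
Posterior ∝ λe^(−2λ) · λ^48e^(−8λ) = λ^49e^(−10λ), i.e. Gamma(shape=50, rate=10).
The mode of a Gamma(a, b) with a ≥ 1 (shape–rate) is (a−1)/b = 49/10 ≈ 4.900.

λ̂_MAP = 4.900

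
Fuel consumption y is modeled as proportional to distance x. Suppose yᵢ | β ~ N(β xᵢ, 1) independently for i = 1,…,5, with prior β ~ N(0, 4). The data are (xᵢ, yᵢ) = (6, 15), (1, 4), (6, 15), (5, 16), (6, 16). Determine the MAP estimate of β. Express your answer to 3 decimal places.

β̂_MAP = 2.682

log p(β | y) = −Σ(yᵢ − βxᵢ)²/(2·1) − β²/(2·4) + const.
Setting the derivative to zero: Σxᵢ(yᵢ − βxᵢ)/1 − β/4 = 0, so β = Σxᵢyᵢ / (Σxᵢ² + σ²/τ²).
Σxᵢyᵢ = 6·15 + 1·4 + 6·15 + 5·16 + 6·16 = 360; Σxᵢ² = 134; σ²/τ² = 0.25.
β̂_MAP = 360 / (134 + 0.25) = 360/134.25 ≈ 2.682.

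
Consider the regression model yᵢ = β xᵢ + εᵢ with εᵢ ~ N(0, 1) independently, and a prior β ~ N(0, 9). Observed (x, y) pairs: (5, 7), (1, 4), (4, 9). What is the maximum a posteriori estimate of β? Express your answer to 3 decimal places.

β̂_MAP = 1.781

log p(β | y) = −Σ(yᵢ − βxᵢ)²/(2·1) − β²/(2·9) + const.
Setting the derivative to zero: Σxᵢ(yᵢ − βxᵢ)/1 − β/9 = 0, so β = Σxᵢyᵢ / (Σxᵢ² + σ²/τ²).
Σxᵢyᵢ = 5·7 + 1·4 + 4·9 = 75; Σxᵢ² = 42; σ²/τ² = 1/9.
β̂_MAP = 75 / (42 + 1/9) = 75/(379/9) = 675/379 ≈ 1.781.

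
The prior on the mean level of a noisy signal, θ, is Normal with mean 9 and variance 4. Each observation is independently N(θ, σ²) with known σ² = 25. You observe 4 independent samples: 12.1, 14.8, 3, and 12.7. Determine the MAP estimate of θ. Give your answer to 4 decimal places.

θ̂_MAP = 9.6439

n = 4; x̄ = (12.1 + 14.8 + 3 + 12.7)/4 = 42.6/4 = 10.65.
For a Normal prior and Normal likelihood with known variance, the posterior is Normal; its mode equals its mean, the precision-weighted average.
Prior precision 1/σ₀² = 1/4 = 0.25; data precision n/σ² = 4/25 = 0.16.
θ̂ = (0.25·9 + 0.16·10.65) / (0.25 + 0.16) = 3.954/0.41 = 1977/205 ≈ 9.6439.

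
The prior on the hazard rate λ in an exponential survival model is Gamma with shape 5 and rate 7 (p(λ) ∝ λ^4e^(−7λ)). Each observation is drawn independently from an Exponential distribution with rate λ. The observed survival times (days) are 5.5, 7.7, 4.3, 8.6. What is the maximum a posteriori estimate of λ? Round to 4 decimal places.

λ̂_MAP = 0.2417

The Exponential(rate=λ) likelihood is ∝ λ^n e^(−λΣtᵢ). Here n = 4 and Σtᵢ = 5.5 + 7.7 + 4.3 + 8.6 = 26.1.
Posterior ∝ λ^4e^(−7λ) · λ^4e^(−26.1λ) = λ^8e^(−33.1λ), i.e. Gamma(9, 33.1).
Mode = (a−1)/b = 8/33.1 ≈ 0.2417.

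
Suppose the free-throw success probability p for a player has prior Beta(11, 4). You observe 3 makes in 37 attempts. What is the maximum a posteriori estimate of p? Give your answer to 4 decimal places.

p̂_MAP = 0.2600

Prior: Beta(11, 4).
Data: 3 successes in 37 trials. The binomial likelihood contributes p^3(1−p)^34, so the posterior is Beta(11+3, 4+34) = Beta(14, 38).
For Beta(a, b) with a, b > 1 the mode is (a−1)/(a+b−2) = 13/50 ≈ 0.2600.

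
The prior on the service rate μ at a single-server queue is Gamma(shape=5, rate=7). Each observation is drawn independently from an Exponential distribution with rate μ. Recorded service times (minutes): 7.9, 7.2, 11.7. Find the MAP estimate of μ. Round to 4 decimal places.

The Exponential(rate=μ) likelihood is ∝ μ^n e^(−μΣtᵢ). Here n = 3 and Σtᵢ = 7.9 + 7.2 + 11.7 = 26.8.
Posterior ∝ μ^4e^(−7μ) · μ^3e^(−26.8μ) = μ^7e^(−33.8μ), i.e. Gamma(8, 33.8).
Mode = (a−1)/b = 7/33.8 ≈ 0.2071.

μ̂_MAP = 0.2071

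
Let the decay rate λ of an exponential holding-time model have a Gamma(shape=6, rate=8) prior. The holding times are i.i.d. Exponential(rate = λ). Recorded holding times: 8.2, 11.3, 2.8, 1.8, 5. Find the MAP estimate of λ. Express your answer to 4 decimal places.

The Exponential(rate=λ) likelihood is ∝ λ^n e^(−λΣtᵢ). Here n = 5 and Σtᵢ = 8.2 + 11.3 + 2.8 + 1.8 + 5 = 29.1.
Posterior ∝ λ^5e^(−8λ) · λ^5e^(−29.1λ) = λ^10e^(−37.1λ), i.e. Gamma(11, 37.1).
Mode = (a−1)/b = 10/37.1 ≈ 0.2695.

λ̂_MAP = 0.2695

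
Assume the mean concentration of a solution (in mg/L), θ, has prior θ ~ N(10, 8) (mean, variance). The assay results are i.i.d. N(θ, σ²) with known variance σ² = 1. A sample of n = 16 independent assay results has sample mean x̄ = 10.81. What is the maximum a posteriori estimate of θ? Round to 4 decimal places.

n = 16, x̄ = 10.81.
For a Normal prior and Normal likelihood with known variance, the posterior is Normal; its mode equals its mean, the precision-weighted average.
Prior precision 1/σ₀² = 1/8 = 0.125; data precision n/σ² = 16/1 = 16.
θ̂ = (0.125·10 + 16·10.81) / (0.125 + 16) = 174.21/16.125 = 11614/1075 ≈ 10.8037.

θ̂_MAP = 10.8037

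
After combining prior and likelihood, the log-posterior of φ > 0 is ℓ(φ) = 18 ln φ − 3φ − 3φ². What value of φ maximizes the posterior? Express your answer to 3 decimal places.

φ̂_MAP = 1.500

ℓ'(φ) = 18/φ − 3 − 6φ. Setting this to zero and multiplying by φ: 6φ² + 3φ − 18 = 0.
φ = (−3 + √(3² + 4·6·18)) / (2·6) = (−3 + √441) / 12 = (−3 + 21)/12 = 3/2.
ℓ''(φ) = −18/φ² − 6 < 0, confirming a maximum.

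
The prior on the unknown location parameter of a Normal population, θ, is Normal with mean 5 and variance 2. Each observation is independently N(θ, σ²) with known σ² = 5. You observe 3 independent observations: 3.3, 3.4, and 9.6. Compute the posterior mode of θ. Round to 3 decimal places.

θ̂_MAP = 5.236

n = 3; x̄ = (3.3 + 3.4 + 9.6)/3 = 16.3/3 = 163/30 ≈ 5.4333.
For a Normal prior and Normal likelihood with known variance, the posterior is Normal; its mode equals its mean, the precision-weighted average.
Prior precision 1/σ₀² = 1/2 = 0.5; data precision n/σ² = 3/5 = 0.6.
θ̂ = (0.5·5 + 0.6·(163/30)) / (0.5 + 0.6) = 5.76/1.1 = 288/55 ≈ 5.236.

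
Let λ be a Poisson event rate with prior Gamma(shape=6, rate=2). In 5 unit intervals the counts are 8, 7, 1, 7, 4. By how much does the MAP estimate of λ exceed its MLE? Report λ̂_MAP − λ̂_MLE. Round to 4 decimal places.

Σxᵢ = 27. Posterior is Gamma(33, 7); MAP = (33−1)/7 = 32/7 ≈ 4.57143.
MLE = x̄ = 27/5 ≈ 5.40000.
Difference = 32/7 − 27/5 = -29/35 ≈ -0.8286.

MAP − MLE = -0.8286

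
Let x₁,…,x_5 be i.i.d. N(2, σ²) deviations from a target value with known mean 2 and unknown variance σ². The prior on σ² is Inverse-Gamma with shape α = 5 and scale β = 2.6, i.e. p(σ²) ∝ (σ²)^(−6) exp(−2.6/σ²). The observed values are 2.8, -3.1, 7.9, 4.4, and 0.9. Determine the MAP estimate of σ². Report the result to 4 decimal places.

Sum of squared deviations about the known mean: SS = (2.8−2)² + (-3.1−2)² + (7.9−2)² + (4.4−2)² + (0.9−2)² = 68.43.
The Normal likelihood contributes (σ²)^(−n/2) exp(−SS/(2σ²)), so the posterior is Inverse-Gamma(α + n/2, β + SS/2) = Inverse-Gamma(7.5, 36.815).
The mode of Inverse-Gamma(a, b) is b/(a+1) = 36.815/8.5 ≈ 4.3312.

σ̂²_MAP = 4.3312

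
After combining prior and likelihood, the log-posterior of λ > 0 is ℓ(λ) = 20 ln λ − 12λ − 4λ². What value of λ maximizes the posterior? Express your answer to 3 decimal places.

ℓ'(λ) = 20/λ − 12 − 8λ. Setting this to zero and multiplying by λ: 8λ² + 12λ − 20 = 0.
λ = (−12 + √(12² + 4·8·20)) / (2·8) = (−12 + √784) / 16 = (−12 + 28)/16 = 1.
ℓ''(λ) = −20/λ² − 8 < 0, confirming a maximum.

λ̂_MAP = 1.000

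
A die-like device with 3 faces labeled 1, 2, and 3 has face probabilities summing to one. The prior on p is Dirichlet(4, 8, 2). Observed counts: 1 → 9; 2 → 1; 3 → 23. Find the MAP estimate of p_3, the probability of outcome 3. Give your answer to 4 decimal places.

MAP estimate: 0.5455

The posterior is Dirichlet(αᵢ + nᵢ) = Dirichlet(13, 9, 25).
For a Dirichlet(a₁,…,a_K) with all aᵢ > 1, the mode has j-th component (aⱼ − 1)/(Σaᵢ − K).
Here Σaᵢ = 47 and K = 3, so p_3 = (25 − 1)/(47 − 3) = 24/44 ≈ 0.5455.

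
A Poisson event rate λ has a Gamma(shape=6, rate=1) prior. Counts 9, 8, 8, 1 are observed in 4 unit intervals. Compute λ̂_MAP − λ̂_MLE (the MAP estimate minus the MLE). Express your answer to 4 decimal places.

MAP − MLE = -0.3000

Σxᵢ = 26. Posterior is Gamma(32, 5); MAP = (32−1)/5 = 31/5 ≈ 6.20000.
MLE = x̄ = 26/4 ≈ 6.50000.
Difference = 31/5 − 26/4 = -3/10 ≈ -0.3000.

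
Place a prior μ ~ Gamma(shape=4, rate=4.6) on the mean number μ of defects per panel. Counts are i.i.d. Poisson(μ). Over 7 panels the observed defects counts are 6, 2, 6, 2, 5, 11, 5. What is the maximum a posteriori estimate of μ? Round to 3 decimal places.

μ̂_MAP = 3.448

Σxᵢ = 6+2+6+2+5+11+5 = 37, with n = 7.
Posterior ∝ μ^3e^(−4.6μ) · μ^37e^(−7μ) = μ^40e^(−11.6μ), i.e. Gamma(shape=41, rate=11.6).
The mode of a Gamma(a, b) with a ≥ 1 (shape–rate) is (a−1)/b = 40/11.6 ≈ 3.448.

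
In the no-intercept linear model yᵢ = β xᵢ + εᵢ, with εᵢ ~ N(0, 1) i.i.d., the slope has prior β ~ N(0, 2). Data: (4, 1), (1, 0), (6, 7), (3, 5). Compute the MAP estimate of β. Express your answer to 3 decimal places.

log p(β | y) = −Σ(yᵢ − βxᵢ)²/(2·1) − β²/(2·2) + const.
Setting the derivative to zero: Σxᵢ(yᵢ − βxᵢ)/1 − β/2 = 0, so β = Σxᵢyᵢ / (Σxᵢ² + σ²/τ²).
Σxᵢyᵢ = 4·1 + 1·0 + 6·7 + 3·5 = 61; Σxᵢ² = 62; σ²/τ² = 0.5.
β̂_MAP = 61 / (62 + 0.5) = 61/62.5 ≈ 0.976.

β̂_MAP = 0.976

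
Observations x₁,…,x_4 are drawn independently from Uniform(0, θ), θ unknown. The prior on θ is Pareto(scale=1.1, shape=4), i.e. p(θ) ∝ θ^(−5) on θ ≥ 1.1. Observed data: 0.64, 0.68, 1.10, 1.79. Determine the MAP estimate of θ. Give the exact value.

The Uniform(0, θ) likelihood is θ^(−n) for θ ≥ max(xᵢ), zero otherwise. Here max(xᵢ) = 1.79.
Posterior ∝ θ^(−5) · θ^(−4) = θ^(−9) on θ ≥ max(1.1, 1.79) = 1.79.
This density is strictly decreasing in θ, so the posterior mode lies at the lower boundary of the support.

θ̂_MAP = 1.79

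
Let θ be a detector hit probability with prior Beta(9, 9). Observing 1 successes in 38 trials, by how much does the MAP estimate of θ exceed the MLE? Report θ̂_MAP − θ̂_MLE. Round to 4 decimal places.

Posterior is Beta(10, 46); MAP = (10−1)/(56−2) = 9/54 ≈ 0.16667.
MLE ignores the prior: θ̂_MLE = k/n = 1/38 ≈ 0.02632.
Difference = 9/54 − 1/38 = 8/57 ≈ 0.1404.

MAP − MLE = 0.1404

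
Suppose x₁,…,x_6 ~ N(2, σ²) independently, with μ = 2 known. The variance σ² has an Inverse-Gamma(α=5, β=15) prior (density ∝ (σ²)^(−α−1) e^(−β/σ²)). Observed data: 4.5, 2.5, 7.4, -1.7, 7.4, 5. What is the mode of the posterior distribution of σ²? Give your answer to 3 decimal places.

Sum of squared deviations about the known mean: SS = (4.5−2)² + (2.5−2)² + (7.4−2)² + (-1.7−2)² + (7.4−2)² + (5−2)² = 87.51.
The Normal likelihood contributes (σ²)^(−n/2) exp(−SS/(2σ²)), so the posterior is Inverse-Gamma(α + n/2, β + SS/2) = Inverse-Gamma(8, 58.755).
The mode of Inverse-Gamma(a, b) is b/(a+1) = 58.755/9 ≈ 6.528.

σ̂²_MAP = 6.528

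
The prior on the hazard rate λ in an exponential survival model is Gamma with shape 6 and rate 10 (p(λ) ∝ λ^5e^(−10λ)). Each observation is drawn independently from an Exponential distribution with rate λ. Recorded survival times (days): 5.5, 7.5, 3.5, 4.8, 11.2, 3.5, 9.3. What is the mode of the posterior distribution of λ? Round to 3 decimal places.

λ̂_MAP = 0.217

The Exponential(rate=λ) likelihood is ∝ λ^n e^(−λΣtᵢ). Here n = 7 and Σtᵢ = 5.5 + 7.5 + 3.5 + 4.8 + 11.2 + 3.5 + 9.3 = 45.3.
Posterior ∝ λ^5e^(−10λ) · λ^7e^(−45.3λ) = λ^12e^(−55.3λ), i.e. Gamma(13, 55.3).
Mode = (a−1)/b = 12/55.3 ≈ 0.217.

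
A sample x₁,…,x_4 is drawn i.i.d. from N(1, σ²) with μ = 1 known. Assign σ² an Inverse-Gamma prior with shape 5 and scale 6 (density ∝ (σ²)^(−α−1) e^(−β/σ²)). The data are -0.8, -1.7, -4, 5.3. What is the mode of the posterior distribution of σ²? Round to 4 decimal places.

σ̂²_MAP = 4.1263

Sum of squared deviations about the known mean: SS = (-0.8−1)² + (-1.7−1)² + (-4−1)² + (5.3−1)² = 54.02.
The Normal likelihood contributes (σ²)^(−n/2) exp(−SS/(2σ²)), so the posterior is Inverse-Gamma(α + n/2, β + SS/2) = Inverse-Gamma(7, 33.01).
The mode of Inverse-Gamma(a, b) is b/(a+1) = 33.01/8 ≈ 4.1263.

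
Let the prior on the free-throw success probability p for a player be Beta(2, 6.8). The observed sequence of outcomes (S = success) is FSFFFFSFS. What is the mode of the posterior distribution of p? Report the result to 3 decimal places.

Prior: Beta(2, 6.8).
Data: 3 successes in 9 trials (from the sequence). The binomial likelihood contributes p^3(1−p)^6, so the posterior is Beta(2+3, 6.8+6) = Beta(5, 12.8).
For Beta(a, b) with a, b > 1 the mode is (a−1)/(a+b−2) = 4/15.8 ≈ 0.253.

p̂_MAP = 0.253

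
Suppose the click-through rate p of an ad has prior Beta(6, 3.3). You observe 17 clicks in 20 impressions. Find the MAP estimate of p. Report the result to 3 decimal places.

Prior: Beta(6, 3.3).
Data: 17 successes in 20 trials. The binomial likelihood contributes p^17(1−p)^3, so the posterior is Beta(6+17, 3.3+3) = Beta(23, 6.3).
For Beta(a, b) with a, b > 1 the mode is (a−1)/(a+b−2) = 22/27.3 ≈ 0.806.

p̂_MAP = 0.806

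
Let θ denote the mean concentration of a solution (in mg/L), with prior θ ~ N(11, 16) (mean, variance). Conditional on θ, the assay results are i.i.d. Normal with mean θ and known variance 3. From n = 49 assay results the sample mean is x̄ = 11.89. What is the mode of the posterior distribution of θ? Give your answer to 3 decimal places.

n = 49, x̄ = 11.89.
For a Normal prior and Normal likelihood with known variance, the posterior is Normal; its mode equals its mean, the precision-weighted average.
Prior precision 1/σ₀² = 1/16 = 0.0625; data precision n/σ² = 49/3.
θ̂ = (0.0625·11 + (49/3)·11.89) / (0.0625 + 49/3) = (233869/1200)/(787/48) = 233869/19675 ≈ 11.887.

θ̂_MAP = 11.887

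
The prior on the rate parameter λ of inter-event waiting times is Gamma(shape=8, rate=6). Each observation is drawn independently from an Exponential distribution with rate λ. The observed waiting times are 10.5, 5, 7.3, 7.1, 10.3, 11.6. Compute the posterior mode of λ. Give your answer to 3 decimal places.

The Exponential(rate=λ) likelihood is ∝ λ^n e^(−λΣtᵢ). Here n = 6 and Σtᵢ = 10.5 + 5 + 7.3 + 7.1 + 10.3 + 11.6 = 51.8.
Posterior ∝ λ^7e^(−6λ) · λ^6e^(−51.8λ) = λ^13e^(−57.8λ), i.e. Gamma(14, 57.8).
Mode = (a−1)/b = 13/57.8 ≈ 0.225.

λ̂_MAP = 0.225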